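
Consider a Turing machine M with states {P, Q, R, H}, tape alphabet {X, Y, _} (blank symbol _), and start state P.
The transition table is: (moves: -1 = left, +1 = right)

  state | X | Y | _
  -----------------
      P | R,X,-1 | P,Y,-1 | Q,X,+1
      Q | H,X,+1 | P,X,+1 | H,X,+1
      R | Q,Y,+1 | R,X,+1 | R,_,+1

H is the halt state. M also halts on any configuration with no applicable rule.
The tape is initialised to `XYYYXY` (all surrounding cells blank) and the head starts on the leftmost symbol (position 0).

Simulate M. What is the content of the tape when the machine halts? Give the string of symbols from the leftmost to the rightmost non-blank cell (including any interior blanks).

XXYYXY

P | _[X]YYYXY   read X → write X, move -1, go to R
R | [_]XYYYXY   read _ → write _, move +1, go to R
R | _[X]YYYXY   read X → write Y, move +1, go to Q
Q | _Y[Y]YYXY   read Y → write X, move +1, go to P
P | _YX[Y]YXY   read Y → write Y, move -1, go to P
P | _Y[X]YYXY   read X → write X, move -1, go to R
R | _[Y]XYYXY   read Y → write X, move +1, go to R
R | _X[X]YYXY   read X → write Y, move +1, go to Q
Q | _XY[Y]YXY   read Y → write X, move +1, go to P
P | _XYX[Y]XY   read Y → write Y, move -1, go to P
P | _XY[X]YXY   read X → write X, move -1, go to R
R | _X[Y]XYXY   read Y → write X, move +1, go to R
R | _XX[X]YXY   read X → write Y, move +1, go to Q
Q | _XXY[Y]XY   read Y → write X, move +1, go to P
P | _XXYX[X]Y   read X → write X, move -1, go to R
R | _XXY[X]XY   read X → write Y, move +1, go to Q
Q | _XXYY[X]Y   read X → write X, move +1, go to H
H | _XXYYX[Y]
The non-blank tape span at halt is XXYYXY.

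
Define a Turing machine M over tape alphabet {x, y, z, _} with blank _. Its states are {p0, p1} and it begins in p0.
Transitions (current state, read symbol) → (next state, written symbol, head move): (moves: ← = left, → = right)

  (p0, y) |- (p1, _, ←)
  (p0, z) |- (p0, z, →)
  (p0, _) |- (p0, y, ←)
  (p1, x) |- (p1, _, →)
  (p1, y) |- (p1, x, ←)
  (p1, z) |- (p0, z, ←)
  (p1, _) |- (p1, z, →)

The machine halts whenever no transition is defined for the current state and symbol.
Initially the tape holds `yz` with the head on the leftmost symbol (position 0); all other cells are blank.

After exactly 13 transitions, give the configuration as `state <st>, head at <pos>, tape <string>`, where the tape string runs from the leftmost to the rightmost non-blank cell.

state p0, head at 1, tape zzzy

p0 | _[y]z_   read y → write _, move ←, go to p1
p1 | [_]_z_   read _ → write z, move →, go to p1
p1 | z[_]z_   read _ → write z, move →, go to p1
p1 | zz[z]_   read z → write z, move ←, go to p0
p0 | z[z]z_   read z → write z, move →, go to p0
p0 | zz[z]_   read z → write z, move →, go to p0
p0 | zzz[_]   read _ → write y, move ←, go to p0
p0 | zz[z]y   read z → write z, move →, go to p0
p0 | zzz[y]   read y → write _, move ←, go to p1
p1 | zz[z]_   read z → write z, move ←, go to p0
p0 | z[z]z_   read z → write z, move →, go to p0
p0 | zz[z]_   read z → write z, move →, go to p0
p0 | zzz[_]   read _ → write y, move ←, go to p0
p0 | zz[z]y
After 13 steps: state p0, head at 1, tape zzzy.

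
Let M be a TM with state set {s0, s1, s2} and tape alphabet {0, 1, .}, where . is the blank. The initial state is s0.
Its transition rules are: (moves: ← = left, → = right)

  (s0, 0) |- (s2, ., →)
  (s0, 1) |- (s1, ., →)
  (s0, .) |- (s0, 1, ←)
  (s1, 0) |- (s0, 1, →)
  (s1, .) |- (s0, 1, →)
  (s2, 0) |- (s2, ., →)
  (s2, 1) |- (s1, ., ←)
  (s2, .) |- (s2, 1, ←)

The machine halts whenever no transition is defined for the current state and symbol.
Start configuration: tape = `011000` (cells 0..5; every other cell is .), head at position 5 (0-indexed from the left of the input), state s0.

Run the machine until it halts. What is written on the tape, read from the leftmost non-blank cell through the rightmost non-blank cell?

0110.11

state=s0 head=5 tape=01100[0].   (s0,0)→(s2,.,→)
state=s2 head=6 tape=01100.[.]   (s2,.)→(s2,1,←)
state=s2 head=5 tape=01100[.]1   (s2,.)→(s2,1,←)
state=s2 head=4 tape=0110[0]11   (s2,0)→(s2,.,→)
state=s2 head=5 tape=0110.[1]1   (s2,1)→(s1,.,←)
state=s1 head=4 tape=0110[.].1   (s1,.)→(s0,1,→)
state=s0 head=5 tape=01101[.]1   (s0,.)→(s0,1,←)
state=s0 head=4 tape=0110[1]11   (s0,1)→(s1,.,→)
state=s1 head=5 tape=0110.[1]1
The non-blank tape span at halt is 0110.11.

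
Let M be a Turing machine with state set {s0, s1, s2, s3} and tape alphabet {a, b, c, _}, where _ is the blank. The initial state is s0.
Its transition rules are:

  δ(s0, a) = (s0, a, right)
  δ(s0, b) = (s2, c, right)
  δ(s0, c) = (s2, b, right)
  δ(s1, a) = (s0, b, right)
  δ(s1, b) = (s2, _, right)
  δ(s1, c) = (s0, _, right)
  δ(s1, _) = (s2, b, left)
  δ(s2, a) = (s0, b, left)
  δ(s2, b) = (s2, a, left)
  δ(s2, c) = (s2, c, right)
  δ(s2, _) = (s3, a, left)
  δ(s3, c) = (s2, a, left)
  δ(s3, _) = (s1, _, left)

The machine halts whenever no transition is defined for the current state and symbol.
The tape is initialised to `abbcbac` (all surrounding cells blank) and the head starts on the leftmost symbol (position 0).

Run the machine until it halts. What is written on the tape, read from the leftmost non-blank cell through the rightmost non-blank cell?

baacbac

s0 | _[a]bbcbac   read a → write a, move right, go to s0
s0 | _a[b]bcbac   read b → write c, move right, go to s2
s2 | _ac[b]cbac   read b → write a, move left, go to s2
s2 | _a[c]acbac   read c → write c, move right, go to s2
s2 | _ac[a]cbac   read a → write b, move left, go to s0
s0 | _a[c]bcbac   read c → write b, move right, go to s2
s2 | _ab[b]cbac   read b → write a, move left, go to s2
s2 | _a[b]acbac   read b → write a, move left, go to s2
s2 | _[a]aacbac   read a → write b, move left, go to s0
s0 | [_]baacbac
The non-blank tape span at halt is baacbac.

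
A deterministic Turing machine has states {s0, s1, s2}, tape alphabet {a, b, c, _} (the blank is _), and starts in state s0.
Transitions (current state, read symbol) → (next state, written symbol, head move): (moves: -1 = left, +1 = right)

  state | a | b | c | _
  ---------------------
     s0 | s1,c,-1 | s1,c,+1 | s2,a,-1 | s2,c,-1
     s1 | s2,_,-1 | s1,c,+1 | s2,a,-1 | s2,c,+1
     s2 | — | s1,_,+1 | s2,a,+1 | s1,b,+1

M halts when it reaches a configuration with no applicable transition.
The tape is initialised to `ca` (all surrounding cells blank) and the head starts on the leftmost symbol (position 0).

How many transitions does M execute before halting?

5

s0 | _[c]a   read c → write a, move -1, go to s2
s2 | [_]aa   read _ → write b, move +1, go to s1
s1 | b[a]a   read a → write _, move -1, go to s2
s2 | [b]_a   read b → write _, move +1, go to s1
s1 | _[_]a   read _ → write c, move +1, go to s2
s2 | _c[a]
M halts after 5 transitions.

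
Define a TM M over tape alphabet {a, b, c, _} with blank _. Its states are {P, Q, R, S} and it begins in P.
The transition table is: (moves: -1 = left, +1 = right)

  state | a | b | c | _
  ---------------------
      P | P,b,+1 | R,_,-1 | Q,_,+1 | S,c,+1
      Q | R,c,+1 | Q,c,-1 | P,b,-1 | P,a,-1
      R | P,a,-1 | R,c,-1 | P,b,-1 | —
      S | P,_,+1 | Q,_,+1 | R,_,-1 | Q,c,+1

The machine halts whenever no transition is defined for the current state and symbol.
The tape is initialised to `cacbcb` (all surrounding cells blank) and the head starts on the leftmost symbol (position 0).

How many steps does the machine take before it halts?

36

state=P head=0 tape=[c]acbcb_____   (P,c)→(Q,_,+1)
state=Q head=1 tape=_[a]cbcb_____   (Q,a)→(R,c,+1)
state=R head=2 tape=_c[c]bcb_____   (R,c)→(P,b,-1)
state=P head=1 tape=_[c]bbcb_____   (P,c)→(Q,_,+1)
state=Q head=2 tape=__[b]bcb_____   (Q,b)→(Q,c,-1)
state=Q head=1 tape=_[_]cbcb_____   (Q,_)→(P,a,-1)
state=P head=0 tape=[_]acbcb_____   (P,_)→(S,c,+1)
state=S head=1 tape=c[a]cbcb_____   (S,a)→(P,_,+1)
state=P head=2 tape=c_[c]bcb_____   (P,c)→(Q,_,+1)
state=Q head=3 tape=c__[b]cb_____   (Q,b)→(Q,c,-1)
state=Q head=2 tape=c_[_]ccb_____   (Q,_)→(P,a,-1)
state=P head=1 tape=c[_]accb_____   (P,_)→(S,c,+1)
state=S head=2 tape=cc[a]ccb_____   (S,a)→(P,_,+1)
state=P head=3 tape=cc_[c]cb_____   (P,c)→(Q,_,+1)
state=Q head=4 tape=cc__[c]b_____   (Q,c)→(P,b,-1)
state=P head=3 tape=cc_[_]bb_____   (P,_)→(S,c,+1)
state=S head=4 tape=cc_c[b]b_____   (S,b)→(Q,_,+1)
state=Q head=5 tape=cc_c_[b]_____   (Q,b)→(Q,c,-1)
state=Q head=4 tape=cc_c[_]c_____   (Q,_)→(P,a,-1)
state=P head=3 tape=cc_[c]ac_____   (P,c)→(Q,_,+1)
state=Q head=4 tape=cc__[a]c_____   (Q,a)→(R,c,+1)
state=R head=5 tape=cc__c[c]_____   (R,c)→(P,b,-1)
state=P head=4 tape=cc__[c]b_____   (P,c)→(Q,_,+1)
state=Q head=5 tape=cc___[b]_____   (Q,b)→(Q,c,-1)
state=Q head=4 tape=cc__[_]c_____   (Q,_)→(P,a,-1)
state=P head=3 tape=cc_[_]ac_____   (P,_)→(S,c,+1)
state=S head=4 tape=cc_c[a]c_____   (S,a)→(P,_,+1)
state=P head=5 tape=cc_c_[c]_____   (P,c)→(Q,_,+1)
state=Q head=6 tape=cc_c__[_]____   (Q,_)→(P,a,-1)
state=P head=5 tape=cc_c_[_]a____   (P,_)→(S,c,+1)
state=S head=6 tape=cc_c_c[a]____   (S,a)→(P,_,+1)
state=P head=7 tape=cc_c_c_[_]___   (P,_)→(S,c,+1)
state=S head=8 tape=cc_c_c_c[_]__   (S,_)→(Q,c,+1)
state=Q head=9 tape=cc_c_c_cc[_]_   (Q,_)→(P,a,-1)
state=P head=8 tape=cc_c_c_c[c]a_   (P,c)→(Q,_,+1)
state=Q head=9 tape=cc_c_c_c_[a]_   (Q,a)→(R,c,+1)
state=R head=10 tape=cc_c_c_c_c[_]
M halts after 36 transitions.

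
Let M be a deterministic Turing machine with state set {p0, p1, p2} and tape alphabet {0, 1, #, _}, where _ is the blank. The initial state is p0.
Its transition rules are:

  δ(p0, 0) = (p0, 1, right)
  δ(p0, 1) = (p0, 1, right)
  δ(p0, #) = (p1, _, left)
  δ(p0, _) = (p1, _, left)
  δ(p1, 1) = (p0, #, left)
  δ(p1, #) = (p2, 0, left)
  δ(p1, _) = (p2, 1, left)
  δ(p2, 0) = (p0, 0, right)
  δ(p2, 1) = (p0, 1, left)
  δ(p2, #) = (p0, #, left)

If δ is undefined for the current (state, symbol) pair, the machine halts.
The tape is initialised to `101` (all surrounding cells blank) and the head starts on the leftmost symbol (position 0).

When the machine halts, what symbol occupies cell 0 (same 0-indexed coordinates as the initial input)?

#

p0 | ___[1]01_   read 1 → write 1, move right, go to p0
p0 | ___1[0]1_   read 0 → write 1, move right, go to p0
p0 | ___11[1]_   read 1 → write 1, move right, go to p0
p0 | ___111[_]   read _ → write _, move left, go to p1
p1 | ___11[1]_   read 1 → write #, move left, go to p0
p0 | ___1[1]#_   read 1 → write 1, move right, go to p0
p0 | ___11[#]_   read # → write _, move left, go to p1
p1 | ___1[1]__   read 1 → write #, move left, go to p0
p0 | ___[1]#__   read 1 → write 1, move right, go to p0
p0 | ___1[#]__   read # → write _, move left, go to p1
p1 | ___[1]___   read 1 → write #, move left, go to p0
p0 | __[_]#___   read _ → write _, move left, go to p1
p1 | _[_]_#___   read _ → write 1, move left, go to p2
p2 | [_]1_#___
Cell 0 holds # when M halts.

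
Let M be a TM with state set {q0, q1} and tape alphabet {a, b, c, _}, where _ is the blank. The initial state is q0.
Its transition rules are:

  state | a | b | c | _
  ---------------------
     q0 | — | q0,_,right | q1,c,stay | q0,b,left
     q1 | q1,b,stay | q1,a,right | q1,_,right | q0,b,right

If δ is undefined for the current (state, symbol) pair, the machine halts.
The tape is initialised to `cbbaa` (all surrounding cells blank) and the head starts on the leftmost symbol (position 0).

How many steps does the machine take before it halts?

15

q0 | [c]bbaa___   read c → write c, move stay, go to q1
q1 | [c]bbaa___   read c → write _, move right, go to q1
q1 | _[b]baa___   read b → write a, move right, go to q1
q1 | _a[b]aa___   read b → write a, move right, go to q1
q1 | _aa[a]a___   read a → write b, move stay, go to q1
q1 | _aa[b]a___   read b → write a, move right, go to q1
q1 | _aaa[a]___   read a → write b, move stay, go to q1
q1 | _aaa[b]___   read b → write a, move right, go to q1
q1 | _aaaa[_]__   read _ → write b, move right, go to q0
q0 | _aaaab[_]_   read _ → write b, move left, go to q0
q0 | _aaaa[b]b_   read b → write _, move right, go to q0
q0 | _aaaa_[b]_   read b → write _, move right, go to q0
q0 | _aaaa__[_]   read _ → write b, move left, go to q0
q0 | _aaaa_[_]b   read _ → write b, move left, go to q0
q0 | _aaaa[_]bb   read _ → write b, move left, go to q0
q0 | _aaa[a]bbb
M halts after 15 transitions.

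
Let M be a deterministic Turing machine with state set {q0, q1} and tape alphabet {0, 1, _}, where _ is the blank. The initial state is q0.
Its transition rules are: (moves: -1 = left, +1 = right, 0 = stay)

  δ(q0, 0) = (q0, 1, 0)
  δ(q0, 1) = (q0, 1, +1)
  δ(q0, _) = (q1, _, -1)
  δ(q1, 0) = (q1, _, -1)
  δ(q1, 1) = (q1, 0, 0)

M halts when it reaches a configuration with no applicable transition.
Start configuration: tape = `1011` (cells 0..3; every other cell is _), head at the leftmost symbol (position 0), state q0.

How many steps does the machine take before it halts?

14

state=q0 head=0 tape=_[1]011_   (q0,1)→(q0,1,+1)
state=q0 head=1 tape=_1[0]11_   (q0,0)→(q0,1,0)
state=q0 head=1 tape=_1[1]11_   (q0,1)→(q0,1,+1)
state=q0 head=2 tape=_11[1]1_   (q0,1)→(q0,1,+1)
state=q0 head=3 tape=_111[1]_   (q0,1)→(q0,1,+1)
state=q0 head=4 tape=_1111[_]   (q0,_)→(q1,_,-1)
state=q1 head=3 tape=_111[1]_   (q1,1)→(q1,0,0)
state=q1 head=3 tape=_111[0]_   (q1,0)→(q1,_,-1)
state=q1 head=2 tape=_11[1]__   (q1,1)→(q1,0,0)
state=q1 head=2 tape=_11[0]__   (q1,0)→(q1,_,-1)
state=q1 head=1 tape=_1[1]___   (q1,1)→(q1,0,0)
state=q1 head=1 tape=_1[0]___   (q1,0)→(q1,_,-1)
state=q1 head=0 tape=_[1]____   (q1,1)→(q1,0,0)
state=q1 head=0 tape=_[0]____   (q1,0)→(q1,_,-1)
state=q1 head=-1 tape=[_]_____
M halts after 14 transitions.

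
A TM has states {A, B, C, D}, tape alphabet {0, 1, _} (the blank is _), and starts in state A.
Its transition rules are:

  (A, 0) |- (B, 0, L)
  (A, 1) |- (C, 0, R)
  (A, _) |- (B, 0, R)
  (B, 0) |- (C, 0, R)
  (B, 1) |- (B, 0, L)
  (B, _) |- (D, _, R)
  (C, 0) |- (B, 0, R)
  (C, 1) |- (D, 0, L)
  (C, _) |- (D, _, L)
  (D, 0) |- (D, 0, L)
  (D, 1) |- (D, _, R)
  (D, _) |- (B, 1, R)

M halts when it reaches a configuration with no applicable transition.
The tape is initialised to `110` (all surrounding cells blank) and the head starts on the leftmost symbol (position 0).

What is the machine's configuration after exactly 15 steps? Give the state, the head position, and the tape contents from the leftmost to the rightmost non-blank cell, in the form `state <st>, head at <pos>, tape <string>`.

state C, head at 1, tape 1000

A | _[1]10_   read 1 → write 0, move R, go to C
C | _0[1]0_   read 1 → write 0, move L, go to D
D | _[0]00_   read 0 → write 0, move L, go to D
D | [_]000_   read _ → write 1, move R, go to B
B | 1[0]00_   read 0 → write 0, move R, go to C
C | 10[0]0_   read 0 → write 0, move R, go to B
B | 100[0]_   read 0 → write 0, move R, go to C
C | 1000[_]   read _ → write _, move L, go to D
D | 100[0]_   read 0 → write 0, move L, go to D
D | 10[0]0_   read 0 → write 0, move L, go to D
D | 1[0]00_   read 0 → write 0, move L, go to D
D | [1]000_   read 1 → write _, move R, go to D
D | _[0]00_   read 0 → write 0, move L, go to D
D | [_]000_   read _ → write 1, move R, go to B
B | 1[0]00_   read 0 → write 0, move R, go to C
C | 10[0]0_
After 15 steps: state C, head at 1, tape 1000.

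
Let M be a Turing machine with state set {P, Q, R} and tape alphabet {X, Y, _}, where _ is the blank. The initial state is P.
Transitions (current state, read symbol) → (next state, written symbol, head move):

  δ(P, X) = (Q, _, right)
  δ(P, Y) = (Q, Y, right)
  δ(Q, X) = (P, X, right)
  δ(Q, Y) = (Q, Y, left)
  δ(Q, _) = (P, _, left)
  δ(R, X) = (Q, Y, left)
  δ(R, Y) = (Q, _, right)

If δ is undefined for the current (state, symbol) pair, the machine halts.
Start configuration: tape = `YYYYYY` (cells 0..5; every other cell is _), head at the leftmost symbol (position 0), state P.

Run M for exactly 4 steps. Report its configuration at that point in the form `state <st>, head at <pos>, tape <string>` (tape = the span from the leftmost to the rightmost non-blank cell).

state=P head=0 tape=__[Y]YYYYY   (P,Y)→(Q,Y,right)
state=Q head=1 tape=__Y[Y]YYYY   (Q,Y)→(Q,Y,left)
state=Q head=0 tape=__[Y]YYYYY   (Q,Y)→(Q,Y,left)
state=Q head=-1 tape=_[_]YYYYYY   (Q,_)→(P,_,left)
state=P head=-2 tape=[_]_YYYYYY
After 4 steps: state P, head at -2, tape YYYYYY.

state P, head at -2, tape YYYYYY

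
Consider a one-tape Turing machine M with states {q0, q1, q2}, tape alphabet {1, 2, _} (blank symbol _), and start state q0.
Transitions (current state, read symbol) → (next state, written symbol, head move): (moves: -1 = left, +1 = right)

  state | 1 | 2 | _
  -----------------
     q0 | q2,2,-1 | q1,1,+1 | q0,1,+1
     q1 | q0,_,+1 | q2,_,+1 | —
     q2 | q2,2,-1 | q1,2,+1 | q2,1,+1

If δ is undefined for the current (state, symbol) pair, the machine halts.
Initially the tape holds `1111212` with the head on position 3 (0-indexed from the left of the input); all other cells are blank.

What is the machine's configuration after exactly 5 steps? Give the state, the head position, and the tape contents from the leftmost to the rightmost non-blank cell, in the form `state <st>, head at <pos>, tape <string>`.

state q2, head at 0, tape 12222212

state=q0 head=3 tape=_111[1]212   (q0,1)→(q2,2,-1)
state=q2 head=2 tape=_11[1]2212   (q2,1)→(q2,2,-1)
state=q2 head=1 tape=_1[1]22212   (q2,1)→(q2,2,-1)
state=q2 head=0 tape=_[1]222212   (q2,1)→(q2,2,-1)
state=q2 head=-1 tape=[_]2222212   (q2,_)→(q2,1,+1)
state=q2 head=0 tape=1[2]222212
After 5 steps: state q2, head at 0, tape 12222212.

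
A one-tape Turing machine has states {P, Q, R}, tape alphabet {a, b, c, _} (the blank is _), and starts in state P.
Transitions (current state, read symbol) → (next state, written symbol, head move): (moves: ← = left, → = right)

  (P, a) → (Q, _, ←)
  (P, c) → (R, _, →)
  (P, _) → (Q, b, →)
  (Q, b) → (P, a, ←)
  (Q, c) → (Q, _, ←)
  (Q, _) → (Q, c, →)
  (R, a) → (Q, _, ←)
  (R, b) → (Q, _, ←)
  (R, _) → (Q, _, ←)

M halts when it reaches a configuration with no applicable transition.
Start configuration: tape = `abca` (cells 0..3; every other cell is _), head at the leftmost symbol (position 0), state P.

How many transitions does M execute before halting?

P | __[a]bca   read a → write _, move ←, go to Q
Q | _[_]_bca   read _ → write c, move →, go to Q
Q | _c[_]bca   read _ → write c, move →, go to Q
Q | _cc[b]ca   read b → write a, move ←, go to P
P | _c[c]aca   read c → write _, move →, go to R
R | _c_[a]ca   read a → write _, move ←, go to Q
Q | _c[_]_ca   read _ → write c, move →, go to Q
Q | _cc[_]ca   read _ → write c, move →, go to Q
Q | _ccc[c]a   read c → write _, move ←, go to Q
Q | _cc[c]_a   read c → write _, move ←, go to Q
Q | _c[c]__a   read c → write _, move ←, go to Q
Q | _[c]___a   read c → write _, move ←, go to Q
Q | [_]____a   read _ → write c, move →, go to Q
Q | c[_]___a   read _ → write c, move →, go to Q
Q | cc[_]__a   read _ → write c, move →, go to Q
Q | ccc[_]_a   read _ → write c, move →, go to Q
Q | cccc[_]a   read _ → write c, move →, go to Q
Q | ccccc[a]
M halts after 17 transitions.

17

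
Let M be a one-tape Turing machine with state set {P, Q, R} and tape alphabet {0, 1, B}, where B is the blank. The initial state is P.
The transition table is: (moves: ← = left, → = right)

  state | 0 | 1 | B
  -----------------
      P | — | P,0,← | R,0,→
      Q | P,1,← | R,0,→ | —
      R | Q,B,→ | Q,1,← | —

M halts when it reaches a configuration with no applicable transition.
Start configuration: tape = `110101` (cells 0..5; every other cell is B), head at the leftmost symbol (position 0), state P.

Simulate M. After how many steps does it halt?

8

state=P head=0 tape=B[1]10101B   (P,1)→(P,0,←)
state=P head=-1 tape=[B]010101B   (P,B)→(R,0,→)
state=R head=0 tape=0[0]10101B   (R,0)→(Q,B,→)
state=Q head=1 tape=0B[1]0101B   (Q,1)→(R,0,→)
state=R head=2 tape=0B0[0]101B   (R,0)→(Q,B,→)
state=Q head=3 tape=0B0B[1]01B   (Q,1)→(R,0,→)
state=R head=4 tape=0B0B0[0]1B   (R,0)→(Q,B,→)
state=Q head=5 tape=0B0B0B[1]B   (Q,1)→(R,0,→)
state=R head=6 tape=0B0B0B0[B]
M halts after 8 transitions.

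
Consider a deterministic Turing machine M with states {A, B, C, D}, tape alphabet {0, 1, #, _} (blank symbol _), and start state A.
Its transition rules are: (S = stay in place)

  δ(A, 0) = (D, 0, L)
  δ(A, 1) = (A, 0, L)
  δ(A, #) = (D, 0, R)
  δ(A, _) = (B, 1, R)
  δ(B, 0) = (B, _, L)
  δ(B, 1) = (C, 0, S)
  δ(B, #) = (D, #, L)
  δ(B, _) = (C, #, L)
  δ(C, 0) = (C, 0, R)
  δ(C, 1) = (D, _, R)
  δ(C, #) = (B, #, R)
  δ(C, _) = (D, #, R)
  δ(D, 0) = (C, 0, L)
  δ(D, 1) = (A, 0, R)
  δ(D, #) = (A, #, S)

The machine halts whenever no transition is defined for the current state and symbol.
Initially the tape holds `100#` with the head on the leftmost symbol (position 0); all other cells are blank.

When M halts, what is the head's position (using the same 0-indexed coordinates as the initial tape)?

A | ___[1]00#   read 1 → write 0, move L, go to A
A | __[_]000#   read _ → write 1, move R, go to B
B | __1[0]00#   read 0 → write _, move L, go to B
B | __[1]_00#   read 1 → write 0, move S, go to C
C | __[0]_00#   read 0 → write 0, move R, go to C
C | __0[_]00#   read _ → write #, move R, go to D
D | __0#[0]0#   read 0 → write 0, move L, go to C
C | __0[#]00#   read # → write #, move R, go to B
B | __0#[0]0#   read 0 → write _, move L, go to B
B | __0[#]_0#   read # → write #, move L, go to D
D | __[0]#_0#   read 0 → write 0, move L, go to C
C | _[_]0#_0#   read _ → write #, move R, go to D
D | _#[0]#_0#   read 0 → write 0, move L, go to C
C | _[#]0#_0#   read # → write #, move R, go to B
B | _#[0]#_0#   read 0 → write _, move L, go to B
B | _[#]_#_0#   read # → write #, move L, go to D
D | [_]#_#_0#
At halt the head is at cell -3.

-3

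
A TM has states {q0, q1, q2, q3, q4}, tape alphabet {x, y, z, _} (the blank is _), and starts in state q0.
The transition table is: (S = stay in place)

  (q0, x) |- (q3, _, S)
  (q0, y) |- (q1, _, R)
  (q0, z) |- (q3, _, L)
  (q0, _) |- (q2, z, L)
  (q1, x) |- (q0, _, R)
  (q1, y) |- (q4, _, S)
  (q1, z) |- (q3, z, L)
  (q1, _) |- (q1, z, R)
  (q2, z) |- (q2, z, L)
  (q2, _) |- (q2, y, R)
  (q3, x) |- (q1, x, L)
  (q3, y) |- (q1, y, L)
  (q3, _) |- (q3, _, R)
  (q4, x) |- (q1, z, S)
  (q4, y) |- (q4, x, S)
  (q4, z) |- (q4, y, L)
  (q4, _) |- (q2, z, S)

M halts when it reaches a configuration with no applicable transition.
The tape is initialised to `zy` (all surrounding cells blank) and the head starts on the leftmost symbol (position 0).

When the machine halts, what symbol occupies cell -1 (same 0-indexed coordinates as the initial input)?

state=q0 head=0 tape=_[z]y   (q0,z)→(q3,_,L)
state=q3 head=-1 tape=[_]_y   (q3,_)→(q3,_,R)
state=q3 head=0 tape=_[_]y   (q3,_)→(q3,_,R)
state=q3 head=1 tape=__[y]   (q3,y)→(q1,y,L)
state=q1 head=0 tape=_[_]y   (q1,_)→(q1,z,R)
state=q1 head=1 tape=_z[y]   (q1,y)→(q4,_,S)
state=q4 head=1 tape=_z[_]   (q4,_)→(q2,z,S)
state=q2 head=1 tape=_z[z]   (q2,z)→(q2,z,L)
state=q2 head=0 tape=_[z]z   (q2,z)→(q2,z,L)
state=q2 head=-1 tape=[_]zz   (q2,_)→(q2,y,R)
state=q2 head=0 tape=y[z]z   (q2,z)→(q2,z,L)
state=q2 head=-1 tape=[y]zz
Cell -1 holds y when M halts.

y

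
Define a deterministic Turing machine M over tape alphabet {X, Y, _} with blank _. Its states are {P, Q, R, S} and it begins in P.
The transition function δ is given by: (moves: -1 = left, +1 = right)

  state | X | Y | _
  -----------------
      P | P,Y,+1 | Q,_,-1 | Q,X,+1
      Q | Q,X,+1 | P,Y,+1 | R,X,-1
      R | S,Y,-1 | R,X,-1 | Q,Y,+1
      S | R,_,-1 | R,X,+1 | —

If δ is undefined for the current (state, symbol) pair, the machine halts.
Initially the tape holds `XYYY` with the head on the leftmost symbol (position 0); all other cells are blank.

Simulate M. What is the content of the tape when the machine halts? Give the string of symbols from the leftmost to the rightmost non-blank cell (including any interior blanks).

YXXYXX

state=P head=0 tape=__[X]YYY_   (P,X)→(P,Y,+1)
state=P head=1 tape=__Y[Y]YY_   (P,Y)→(Q,_,-1)
state=Q head=0 tape=__[Y]_YY_   (Q,Y)→(P,Y,+1)
state=P head=1 tape=__Y[_]YY_   (P,_)→(Q,X,+1)
state=Q head=2 tape=__YX[Y]Y_   (Q,Y)→(P,Y,+1)
state=P head=3 tape=__YXY[Y]_   (P,Y)→(Q,_,-1)
state=Q head=2 tape=__YX[Y]__   (Q,Y)→(P,Y,+1)
state=P head=3 tape=__YXY[_]_   (P,_)→(Q,X,+1)
state=Q head=4 tape=__YXYX[_]   (Q,_)→(R,X,-1)
state=R head=3 tape=__YXY[X]X   (R,X)→(S,Y,-1)
state=S head=2 tape=__YX[Y]YX   (S,Y)→(R,X,+1)
state=R head=3 tape=__YXX[Y]X   (R,Y)→(R,X,-1)
state=R head=2 tape=__YX[X]XX   (R,X)→(S,Y,-1)
state=S head=1 tape=__Y[X]YXX   (S,X)→(R,_,-1)
state=R head=0 tape=__[Y]_YXX   (R,Y)→(R,X,-1)
state=R head=-1 tape=_[_]X_YXX   (R,_)→(Q,Y,+1)
state=Q head=0 tape=_Y[X]_YXX   (Q,X)→(Q,X,+1)
state=Q head=1 tape=_YX[_]YXX   (Q,_)→(R,X,-1)
state=R head=0 tape=_Y[X]XYXX   (R,X)→(S,Y,-1)
state=S head=-1 tape=_[Y]YXYXX   (S,Y)→(R,X,+1)
state=R head=0 tape=_X[Y]XYXX   (R,Y)→(R,X,-1)
state=R head=-1 tape=_[X]XXYXX   (R,X)→(S,Y,-1)
state=S head=-2 tape=[_]YXXYXX
The non-blank tape span at halt is YXXYXX.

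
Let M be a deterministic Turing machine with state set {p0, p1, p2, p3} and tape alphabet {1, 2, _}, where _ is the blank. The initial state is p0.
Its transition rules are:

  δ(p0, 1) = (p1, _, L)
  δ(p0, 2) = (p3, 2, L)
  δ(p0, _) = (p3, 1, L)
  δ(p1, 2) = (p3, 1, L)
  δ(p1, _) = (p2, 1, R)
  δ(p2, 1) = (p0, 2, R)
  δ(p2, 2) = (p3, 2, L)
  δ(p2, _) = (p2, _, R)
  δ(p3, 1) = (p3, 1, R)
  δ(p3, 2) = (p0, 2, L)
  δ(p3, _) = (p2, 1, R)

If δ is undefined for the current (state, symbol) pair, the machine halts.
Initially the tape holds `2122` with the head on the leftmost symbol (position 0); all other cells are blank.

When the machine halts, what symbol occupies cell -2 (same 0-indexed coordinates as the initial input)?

state=p0 head=0 tape=__[2]122   (p0,2)→(p3,2,L)
state=p3 head=-1 tape=_[_]2122   (p3,_)→(p2,1,R)
state=p2 head=0 tape=_1[2]122   (p2,2)→(p3,2,L)
state=p3 head=-1 tape=_[1]2122   (p3,1)→(p3,1,R)
state=p3 head=0 tape=_1[2]122   (p3,2)→(p0,2,L)
state=p0 head=-1 tape=_[1]2122   (p0,1)→(p1,_,L)
state=p1 head=-2 tape=[_]_2122   (p1,_)→(p2,1,R)
state=p2 head=-1 tape=1[_]2122   (p2,_)→(p2,_,R)
state=p2 head=0 tape=1_[2]122   (p2,2)→(p3,2,L)
state=p3 head=-1 tape=1[_]2122   (p3,_)→(p2,1,R)
state=p2 head=0 tape=11[2]122   (p2,2)→(p3,2,L)
state=p3 head=-1 tape=1[1]2122   (p3,1)→(p3,1,R)
state=p3 head=0 tape=11[2]122   (p3,2)→(p0,2,L)
state=p0 head=-1 tape=1[1]2122   (p0,1)→(p1,_,L)
state=p1 head=-2 tape=[1]_2122
Cell -2 holds 1 when M halts.

1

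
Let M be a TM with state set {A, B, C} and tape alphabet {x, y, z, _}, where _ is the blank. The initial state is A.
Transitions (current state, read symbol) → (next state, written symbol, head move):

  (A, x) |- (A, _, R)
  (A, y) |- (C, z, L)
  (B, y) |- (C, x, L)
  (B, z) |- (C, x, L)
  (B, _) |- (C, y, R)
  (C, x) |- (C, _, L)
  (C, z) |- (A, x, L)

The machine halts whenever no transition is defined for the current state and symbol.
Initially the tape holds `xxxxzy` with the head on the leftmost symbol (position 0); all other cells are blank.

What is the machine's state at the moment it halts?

state=A head=0 tape=[x]xxxzy   (A,x)→(A,_,R)
state=A head=1 tape=_[x]xxzy   (A,x)→(A,_,R)
state=A head=2 tape=__[x]xzy   (A,x)→(A,_,R)
state=A head=3 tape=___[x]zy   (A,x)→(A,_,R)
state=A head=4 tape=____[z]y
No transition is defined for (A, z); M halts in state A.

A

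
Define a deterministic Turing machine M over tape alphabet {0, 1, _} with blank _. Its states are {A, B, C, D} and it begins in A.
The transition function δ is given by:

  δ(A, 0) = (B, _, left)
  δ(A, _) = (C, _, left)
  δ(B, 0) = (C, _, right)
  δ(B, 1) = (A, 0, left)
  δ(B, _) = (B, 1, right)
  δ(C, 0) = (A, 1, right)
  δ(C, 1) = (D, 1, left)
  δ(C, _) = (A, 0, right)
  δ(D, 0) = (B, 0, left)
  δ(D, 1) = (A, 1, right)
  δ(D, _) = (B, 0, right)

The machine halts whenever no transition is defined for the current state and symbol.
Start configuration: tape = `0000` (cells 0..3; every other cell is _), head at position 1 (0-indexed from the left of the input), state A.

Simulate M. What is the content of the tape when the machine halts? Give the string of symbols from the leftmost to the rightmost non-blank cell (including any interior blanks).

state=A head=1 tape=0[0]00__   (A,0)→(B,_,left)
state=B head=0 tape=[0]_00__   (B,0)→(C,_,right)
state=C head=1 tape=_[_]00__   (C,_)→(A,0,right)
state=A head=2 tape=_0[0]0__   (A,0)→(B,_,left)
state=B head=1 tape=_[0]_0__   (B,0)→(C,_,right)
state=C head=2 tape=__[_]0__   (C,_)→(A,0,right)
state=A head=3 tape=__0[0]__   (A,0)→(B,_,left)
state=B head=2 tape=__[0]___   (B,0)→(C,_,right)
state=C head=3 tape=___[_]__   (C,_)→(A,0,right)
state=A head=4 tape=___0[_]_   (A,_)→(C,_,left)
state=C head=3 tape=___[0]__   (C,0)→(A,1,right)
state=A head=4 tape=___1[_]_   (A,_)→(C,_,left)
state=C head=3 tape=___[1]__   (C,1)→(D,1,left)
state=D head=2 tape=__[_]1__   (D,_)→(B,0,right)
state=B head=3 tape=__0[1]__   (B,1)→(A,0,left)
state=A head=2 tape=__[0]0__   (A,0)→(B,_,left)
state=B head=1 tape=_[_]_0__   (B,_)→(B,1,right)
state=B head=2 tape=_1[_]0__   (B,_)→(B,1,right)
state=B head=3 tape=_11[0]__   (B,0)→(C,_,right)
state=C head=4 tape=_11_[_]_   (C,_)→(A,0,right)
state=A head=5 tape=_11_0[_]   (A,_)→(C,_,left)
state=C head=4 tape=_11_[0]_   (C,0)→(A,1,right)
state=A head=5 tape=_11_1[_]   (A,_)→(C,_,left)
state=C head=4 tape=_11_[1]_   (C,1)→(D,1,left)
state=D head=3 tape=_11[_]1_   (D,_)→(B,0,right)
state=B head=4 tape=_110[1]_   (B,1)→(A,0,left)
state=A head=3 tape=_11[0]0_   (A,0)→(B,_,left)
state=B head=2 tape=_1[1]_0_   (B,1)→(A,0,left)
state=A head=1 tape=_[1]0_0_
The non-blank tape span at halt is 10_0.

10_0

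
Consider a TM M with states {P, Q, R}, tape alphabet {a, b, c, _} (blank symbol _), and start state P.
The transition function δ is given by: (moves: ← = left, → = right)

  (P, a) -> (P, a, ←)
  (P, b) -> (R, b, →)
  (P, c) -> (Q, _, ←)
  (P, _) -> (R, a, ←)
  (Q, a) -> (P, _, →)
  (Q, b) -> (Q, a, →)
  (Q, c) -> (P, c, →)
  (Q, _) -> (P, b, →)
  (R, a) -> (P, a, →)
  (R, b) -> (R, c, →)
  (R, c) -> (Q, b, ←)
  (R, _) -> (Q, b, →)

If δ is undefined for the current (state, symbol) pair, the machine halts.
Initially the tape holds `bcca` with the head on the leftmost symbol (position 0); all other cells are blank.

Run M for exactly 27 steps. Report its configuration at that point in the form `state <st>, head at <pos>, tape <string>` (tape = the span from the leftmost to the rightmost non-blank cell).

state=P head=0 tape=[b]cca   (P,b)→(R,b,→)
state=R head=1 tape=b[c]ca   (R,c)→(Q,b,←)
state=Q head=0 tape=[b]bca   (Q,b)→(Q,a,→)
state=Q head=1 tape=a[b]ca   (Q,b)→(Q,a,→)
state=Q head=2 tape=aa[c]a   (Q,c)→(P,c,→)
state=P head=3 tape=aac[a]   (P,a)→(P,a,←)
state=P head=2 tape=aa[c]a   (P,c)→(Q,_,←)
state=Q head=1 tape=a[a]_a   (Q,a)→(P,_,→)
state=P head=2 tape=a_[_]a   (P,_)→(R,a,←)
state=R head=1 tape=a[_]aa   (R,_)→(Q,b,→)
state=Q head=2 tape=ab[a]a   (Q,a)→(P,_,→)
state=P head=3 tape=ab_[a]   (P,a)→(P,a,←)
state=P head=2 tape=ab[_]a   (P,_)→(R,a,←)
state=R head=1 tape=a[b]aa   (R,b)→(R,c,→)
state=R head=2 tape=ac[a]a   (R,a)→(P,a,→)
state=P head=3 tape=aca[a]   (P,a)→(P,a,←)
state=P head=2 tape=ac[a]a   (P,a)→(P,a,←)
state=P head=1 tape=a[c]aa   (P,c)→(Q,_,←)
state=Q head=0 tape=[a]_aa   (Q,a)→(P,_,→)
state=P head=1 tape=_[_]aa   (P,_)→(R,a,←)
state=R head=0 tape=[_]aaa   (R,_)→(Q,b,→)
state=Q head=1 tape=b[a]aa   (Q,a)→(P,_,→)
state=P head=2 tape=b_[a]a   (P,a)→(P,a,←)
state=P head=1 tape=b[_]aa   (P,_)→(R,a,←)
state=R head=0 tape=[b]aaa   (R,b)→(R,c,→)
state=R head=1 tape=c[a]aa   (R,a)→(P,a,→)
state=P head=2 tape=ca[a]a   (P,a)→(P,a,←)
state=P head=1 tape=c[a]aa
After 27 steps: state P, head at 1, tape caaa.

state P, head at 1, tape caaa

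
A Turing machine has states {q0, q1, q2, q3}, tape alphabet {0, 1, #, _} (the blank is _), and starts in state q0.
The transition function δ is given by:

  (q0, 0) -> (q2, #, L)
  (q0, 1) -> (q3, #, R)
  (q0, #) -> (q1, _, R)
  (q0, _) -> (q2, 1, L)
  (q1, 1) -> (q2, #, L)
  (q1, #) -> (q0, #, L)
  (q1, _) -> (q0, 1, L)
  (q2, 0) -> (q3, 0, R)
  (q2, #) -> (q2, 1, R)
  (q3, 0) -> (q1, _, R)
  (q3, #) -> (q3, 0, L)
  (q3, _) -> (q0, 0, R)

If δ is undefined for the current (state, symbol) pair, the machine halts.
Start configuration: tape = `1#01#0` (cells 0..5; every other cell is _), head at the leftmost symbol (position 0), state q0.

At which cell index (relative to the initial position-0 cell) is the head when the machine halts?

0

state=q0 head=0 tape=_[1]#01#0   (q0,1)→(q3,#,R)
state=q3 head=1 tape=_#[#]01#0   (q3,#)→(q3,0,L)
state=q3 head=0 tape=_[#]001#0   (q3,#)→(q3,0,L)
state=q3 head=-1 tape=[_]0001#0   (q3,_)→(q0,0,R)
state=q0 head=0 tape=0[0]001#0   (q0,0)→(q2,#,L)
state=q2 head=-1 tape=[0]#001#0   (q2,0)→(q3,0,R)
state=q3 head=0 tape=0[#]001#0   (q3,#)→(q3,0,L)
state=q3 head=-1 tape=[0]0001#0   (q3,0)→(q1,_,R)
state=q1 head=0 tape=_[0]001#0
At halt the head is at cell 0.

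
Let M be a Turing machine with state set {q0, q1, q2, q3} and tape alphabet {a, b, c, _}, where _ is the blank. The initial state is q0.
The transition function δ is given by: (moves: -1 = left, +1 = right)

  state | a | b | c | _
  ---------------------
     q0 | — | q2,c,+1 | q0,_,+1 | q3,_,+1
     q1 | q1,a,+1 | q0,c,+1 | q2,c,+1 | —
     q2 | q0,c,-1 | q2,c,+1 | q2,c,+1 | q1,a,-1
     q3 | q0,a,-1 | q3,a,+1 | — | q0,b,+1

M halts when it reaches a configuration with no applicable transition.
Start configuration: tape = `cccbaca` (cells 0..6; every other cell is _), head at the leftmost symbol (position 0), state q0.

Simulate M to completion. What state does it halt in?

q0 | [c]ccbaca   read c → write _, move +1, go to q0
q0 | _[c]cbaca   read c → write _, move +1, go to q0
q0 | __[c]baca   read c → write _, move +1, go to q0
q0 | ___[b]aca   read b → write c, move +1, go to q2
q2 | ___c[a]ca   read a → write c, move -1, go to q0
q0 | ___[c]cca   read c → write _, move +1, go to q0
q0 | ____[c]ca   read c → write _, move +1, go to q0
q0 | _____[c]a   read c → write _, move +1, go to q0
q0 | ______[a]
No transition is defined for (q0, a); M halts in state q0.

q0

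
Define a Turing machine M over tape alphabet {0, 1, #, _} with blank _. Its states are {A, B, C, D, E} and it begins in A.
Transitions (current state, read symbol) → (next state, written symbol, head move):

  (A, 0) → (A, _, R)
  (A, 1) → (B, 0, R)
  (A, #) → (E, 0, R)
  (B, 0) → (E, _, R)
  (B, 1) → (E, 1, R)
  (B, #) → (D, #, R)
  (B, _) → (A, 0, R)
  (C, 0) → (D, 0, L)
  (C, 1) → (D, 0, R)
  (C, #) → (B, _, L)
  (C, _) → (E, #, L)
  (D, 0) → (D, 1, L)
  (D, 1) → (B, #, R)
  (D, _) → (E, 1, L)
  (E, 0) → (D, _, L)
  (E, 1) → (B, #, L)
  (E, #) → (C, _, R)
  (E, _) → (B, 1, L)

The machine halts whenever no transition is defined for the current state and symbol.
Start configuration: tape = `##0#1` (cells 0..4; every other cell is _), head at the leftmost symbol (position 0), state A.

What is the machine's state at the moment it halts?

state=A head=0 tape=___[#]#0#1_   (A,#)→(E,0,R)
state=E head=1 tape=___0[#]0#1_   (E,#)→(C,_,R)
state=C head=2 tape=___0_[0]#1_   (C,0)→(D,0,L)
state=D head=1 tape=___0[_]0#1_   (D,_)→(E,1,L)
state=E head=0 tape=___[0]10#1_   (E,0)→(D,_,L)
state=D head=-1 tape=__[_]_10#1_   (D,_)→(E,1,L)
state=E head=-2 tape=_[_]1_10#1_   (E,_)→(B,1,L)
state=B head=-3 tape=[_]11_10#1_   (B,_)→(A,0,R)
state=A head=-2 tape=0[1]1_10#1_   (A,1)→(B,0,R)
state=B head=-1 tape=00[1]_10#1_   (B,1)→(E,1,R)
state=E head=0 tape=001[_]10#1_   (E,_)→(B,1,L)
state=B head=-1 tape=00[1]110#1_   (B,1)→(E,1,R)
state=E head=0 tape=001[1]10#1_   (E,1)→(B,#,L)
state=B head=-1 tape=00[1]#10#1_   (B,1)→(E,1,R)
state=E head=0 tape=001[#]10#1_   (E,#)→(C,_,R)
state=C head=1 tape=001_[1]0#1_   (C,1)→(D,0,R)
state=D head=2 tape=001_0[0]#1_   (D,0)→(D,1,L)
state=D head=1 tape=001_[0]1#1_   (D,0)→(D,1,L)
state=D head=0 tape=001[_]11#1_   (D,_)→(E,1,L)
state=E head=-1 tape=00[1]111#1_   (E,1)→(B,#,L)
state=B head=-2 tape=0[0]#111#1_   (B,0)→(E,_,R)
state=E head=-1 tape=0_[#]111#1_   (E,#)→(C,_,R)
state=C head=0 tape=0__[1]11#1_   (C,1)→(D,0,R)
state=D head=1 tape=0__0[1]1#1_   (D,1)→(B,#,R)
state=B head=2 tape=0__0#[1]#1_   (B,1)→(E,1,R)
state=E head=3 tape=0__0#1[#]1_   (E,#)→(C,_,R)
state=C head=4 tape=0__0#1_[1]_   (C,1)→(D,0,R)
state=D head=5 tape=0__0#1_0[_]   (D,_)→(E,1,L)
state=E head=4 tape=0__0#1_[0]1   (E,0)→(D,_,L)
state=D head=3 tape=0__0#1[_]_1   (D,_)→(E,1,L)
state=E head=2 tape=0__0#[1]1_1   (E,1)→(B,#,L)
state=B head=1 tape=0__0[#]#1_1   (B,#)→(D,#,R)
state=D head=2 tape=0__0#[#]1_1
No transition is defined for (D, #); M halts in state D.

D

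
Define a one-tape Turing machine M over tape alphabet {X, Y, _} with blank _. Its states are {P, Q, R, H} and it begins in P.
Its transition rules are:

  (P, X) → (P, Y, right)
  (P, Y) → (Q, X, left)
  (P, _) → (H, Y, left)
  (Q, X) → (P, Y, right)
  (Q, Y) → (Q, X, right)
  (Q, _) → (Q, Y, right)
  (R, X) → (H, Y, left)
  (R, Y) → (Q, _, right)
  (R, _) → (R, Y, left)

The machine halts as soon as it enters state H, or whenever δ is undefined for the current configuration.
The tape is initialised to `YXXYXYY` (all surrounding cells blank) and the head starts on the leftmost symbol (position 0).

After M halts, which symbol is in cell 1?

Y

P | _[Y]XXYXYY_   read Y → write X, move left, go to Q
Q | [_]XXXYXYY_   read _ → write Y, move right, go to Q
Q | Y[X]XXYXYY_   read X → write Y, move right, go to P
P | YY[X]XYXYY_   read X → write Y, move right, go to P
P | YYY[X]YXYY_   read X → write Y, move right, go to P
P | YYYY[Y]XYY_   read Y → write X, move left, go to Q
Q | YYY[Y]XXYY_   read Y → write X, move right, go to Q
Q | YYYX[X]XYY_   read X → write Y, move right, go to P
P | YYYXY[X]YY_   read X → write Y, move right, go to P
P | YYYXYY[Y]Y_   read Y → write X, move left, go to Q
Q | YYYXY[Y]XY_   read Y → write X, move right, go to Q
Q | YYYXYX[X]Y_   read X → write Y, move right, go to P
P | YYYXYXY[Y]_   read Y → write X, move left, go to Q
Q | YYYXYX[Y]X_   read Y → write X, move right, go to Q
Q | YYYXYXX[X]_   read X → write Y, move right, go to P
P | YYYXYXXY[_]   read _ → write Y, move left, go to H
H | YYYXYXX[Y]Y
Cell 1 holds Y when M halts.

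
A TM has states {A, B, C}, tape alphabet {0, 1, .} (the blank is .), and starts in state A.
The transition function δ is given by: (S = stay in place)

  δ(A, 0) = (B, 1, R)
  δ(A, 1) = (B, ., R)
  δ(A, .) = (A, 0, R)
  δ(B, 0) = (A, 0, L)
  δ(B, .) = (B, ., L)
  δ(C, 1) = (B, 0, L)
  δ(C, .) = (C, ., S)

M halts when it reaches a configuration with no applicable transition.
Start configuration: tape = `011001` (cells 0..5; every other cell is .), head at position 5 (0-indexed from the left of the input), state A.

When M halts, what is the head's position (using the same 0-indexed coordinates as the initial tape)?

4

state=A head=5 tape=01100[1].   (A,1)→(B,.,R)
state=B head=6 tape=01100.[.]   (B,.)→(B,.,L)
state=B head=5 tape=01100[.].   (B,.)→(B,.,L)
state=B head=4 tape=0110[0]..   (B,0)→(A,0,L)
state=A head=3 tape=011[0]0..   (A,0)→(B,1,R)
state=B head=4 tape=0111[0]..   (B,0)→(A,0,L)
state=A head=3 tape=011[1]0..   (A,1)→(B,.,R)
state=B head=4 tape=011.[0]..   (B,0)→(A,0,L)
state=A head=3 tape=011[.]0..   (A,.)→(A,0,R)
state=A head=4 tape=0110[0]..   (A,0)→(B,1,R)
state=B head=5 tape=01101[.].   (B,.)→(B,.,L)
state=B head=4 tape=0110[1]..
At halt the head is at cell 4.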